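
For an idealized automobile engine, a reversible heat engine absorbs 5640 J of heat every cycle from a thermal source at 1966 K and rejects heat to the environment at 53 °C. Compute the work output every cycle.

W ≈ 4704 J

T_C = 53 °C → 53 + 273.15 = 326.15 K.
Carnot efficiency: η = 1 − T_C/T_H = 1 − 326.15/1966.00 = 0.8341.
W = η·Q_H = 0.8341 × 5640 = 4704 J.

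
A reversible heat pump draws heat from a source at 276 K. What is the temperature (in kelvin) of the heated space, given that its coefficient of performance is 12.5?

COP_HP = T_H/(T_H − T_C) ⇒ T_H = T_C·COP_HP/(COP_HP − 1) = 276.00 × 12.5/(12.5 − 1) = 300 K.

T_H ≈ 300 K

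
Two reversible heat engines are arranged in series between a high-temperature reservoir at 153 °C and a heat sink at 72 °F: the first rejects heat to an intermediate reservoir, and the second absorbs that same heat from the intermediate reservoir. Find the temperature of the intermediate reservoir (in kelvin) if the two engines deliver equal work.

T_H = 153 °C → 153 + 273.15 = 426.15 K.
T_C = 72 °F → (72 − 32) × 5/9 = 22.22 °C = 295.37 K.
For reversible stages Q_m = Q_H·(T_m/T_H). Setting W₁ = Q_H(1 − T_m/T_H) equal to W₂ = Q_m(1 − T_C/T_m) = Q_H·(T_m − T_C)/T_H gives T_H − T_m = T_m − T_C, so T_m = (T_H + T_C)/2 = (426.15 + 295.37)/2 = 361 K.

T_m ≈ 361 K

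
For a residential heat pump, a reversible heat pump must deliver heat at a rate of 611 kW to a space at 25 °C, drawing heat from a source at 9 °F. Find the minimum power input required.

T_H = 25 °C → 25 + 273.15 = 298.15 K.
T_C = 9 °F → (9 − 32) × 5/9 = -12.78 °C = 260.37 K.
COP_HP = T_H/(T_H − T_C) = 298.15/37.78 = 7.8922.
W = Q_H/COP_HP = 611/7.8922 = 77.4 kW.

Ẇ_in ≈ 77.4 kW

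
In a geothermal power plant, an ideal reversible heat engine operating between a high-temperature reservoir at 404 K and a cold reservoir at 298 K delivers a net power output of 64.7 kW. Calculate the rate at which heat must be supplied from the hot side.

Q̇_H ≈ 246.6 kW

Carnot efficiency: η = 1 − T_C/T_H = 1 − 298.00/404.00 = 0.2624.
Q_H = W/η = 64.7/0.2624 = 246.6 kW.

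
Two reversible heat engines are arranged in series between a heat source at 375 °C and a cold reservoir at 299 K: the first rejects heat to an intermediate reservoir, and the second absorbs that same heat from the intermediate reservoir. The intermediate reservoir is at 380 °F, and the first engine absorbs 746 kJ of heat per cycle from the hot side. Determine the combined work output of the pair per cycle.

T_H = 375 °C → 375 + 273.15 = 648.15 K.
Two reversible stages in series are equivalent to a single Carnot engine between T_H and T_C, so η_total = 1 − T_C/T_H = 1 − 299.00/648.15 = 0.5387.
W_total = η_total · Q_H = 0.5387 × 746 = 402 kJ.

W_total ≈ 402 kJ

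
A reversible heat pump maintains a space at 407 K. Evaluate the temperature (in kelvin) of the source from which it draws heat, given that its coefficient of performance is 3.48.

T_C ≈ 290 K

COP_HP = T_H/(T_H − T_C) ⇒ T_C = T_H·(COP_HP − 1)/COP_HP = 407.00 × (3.48 − 1)/3.48 = 290 K.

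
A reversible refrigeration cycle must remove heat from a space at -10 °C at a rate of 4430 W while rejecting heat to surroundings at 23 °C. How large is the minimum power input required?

Ẇ_in ≈ 556 W

T_H = 23 °C → 23 + 273.15 = 296.15 K.
T_C = -10 °C → -10 + 273.15 = 263.15 K.
The reversible coefficient of performance is COP_R = T_C/(T_H − T_C) = 263.15/33.00 = 7.9742.
W = Q_C/COP_R = 4430/7.9742 = 556 W.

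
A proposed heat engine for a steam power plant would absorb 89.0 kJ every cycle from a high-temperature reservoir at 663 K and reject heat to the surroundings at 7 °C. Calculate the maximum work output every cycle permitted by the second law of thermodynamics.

T_C = 7 °C → 7 + 273.15 = 280.15 K.
By the Carnot theorem, η_max = 1 − T_C/T_H = 1 − 280.15/663.00 = 0.5775.
W_max = η_max · Q_H = 0.5775 × 89.0 = 51.4 kJ.

W_max ≈ 51.4 kJ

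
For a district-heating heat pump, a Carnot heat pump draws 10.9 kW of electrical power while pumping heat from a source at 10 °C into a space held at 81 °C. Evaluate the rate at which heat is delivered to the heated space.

T_H = 81 °C → 81 + 273.15 = 354.15 K.
T_C = 10 °C → 10 + 273.15 = 283.15 K.
The Carnot heat-pump COP is COP_HP = T_H/(T_H − T_C) = 354.15/71.00 = 4.9880.
Q_H = COP_HP · W = 4.9880 × 10.9 = 54.37 kW.

Q̇_H ≈ 54.37 kW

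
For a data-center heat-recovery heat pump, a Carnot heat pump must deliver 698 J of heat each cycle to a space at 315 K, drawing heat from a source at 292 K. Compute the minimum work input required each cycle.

The Carnot heat-pump COP is COP_HP = T_H/(T_H − T_C) = 315.00/23.00 = 13.6957.
W = Q_H/COP_HP = 698/13.6957 = 50.97 J.

W_in ≈ 50.97 J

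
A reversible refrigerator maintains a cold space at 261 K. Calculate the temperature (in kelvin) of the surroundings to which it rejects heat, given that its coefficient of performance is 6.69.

T_H ≈ 300 K

COP_R = T_C/(T_H − T_C) ⇒ T_H = T_C·(1 + 1/COP_R) = 261.00 × (1 + 1/6.69) = 300 K.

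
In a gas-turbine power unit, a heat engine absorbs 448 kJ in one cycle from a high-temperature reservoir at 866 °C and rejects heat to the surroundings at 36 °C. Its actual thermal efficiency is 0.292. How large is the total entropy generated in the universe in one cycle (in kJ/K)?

ΔS_univ ≈ 0.6327 kJ/K

T_H = 866 °C → 866 + 273.15 = 1139.15 K.
T_C = 36 °C → 36 + 273.15 = 309.15 K.
W = η·Q_H = 0.292 × 448 = 130.8 kJ, so Q_C = Q_H − W = 317.2 kJ.
Entropy balance on the reservoirs: −Q_H/T_H = -0.3933 kJ/K, +Q_C/T_C = 1.026 kJ/K.
ΔS_univ = −Q_H/T_H + Q_C/T_C = 0.6327 kJ/K (> 0, since η = 0.292 < η_Carnot = 0.729).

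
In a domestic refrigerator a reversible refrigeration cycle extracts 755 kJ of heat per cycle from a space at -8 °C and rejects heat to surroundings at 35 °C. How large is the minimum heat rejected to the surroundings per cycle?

Q_H ≈ 877 kJ

T_H = 35 °C → 35 + 273.15 = 308.15 K.
T_C = -8 °C → -8 + 273.15 = 265.15 K.
For a reversible cycle Q_H/Q_C = T_H/T_C, so Q_H = Q_C·T_H/T_C = 755 × 308.15/265.15 = 877 kJ.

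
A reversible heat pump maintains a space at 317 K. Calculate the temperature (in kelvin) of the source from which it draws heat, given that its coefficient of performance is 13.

T_C ≈ 293 K

COP_HP = T_H/(T_H − T_C) ⇒ T_C = T_H·(COP_HP − 1)/COP_HP = 317.00 × (13 − 1)/13 = 293 K.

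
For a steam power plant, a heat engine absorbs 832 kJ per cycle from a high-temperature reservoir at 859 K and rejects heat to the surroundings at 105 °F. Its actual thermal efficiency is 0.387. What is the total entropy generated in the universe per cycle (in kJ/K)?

ΔS_univ ≈ 0.657 kJ/K

T_C = 105 °F → (105 − 32) × 5/9 = 40.56 °C = 313.71 K.
W = η·Q_H = 0.387 × 832 = 322.0 kJ, so Q_C = Q_H − W = 510.0 kJ.
The hot reservoir loses entropy Q_H/T_H = 832/859.00 = 0.9686 kJ/K; the cold reservoir gains Q_C/T_C = 510.0/313.71 = 1.626 kJ/K.
ΔS_univ = −Q_H/T_H + Q_C/T_C = 0.657 kJ/K (> 0, since η = 0.387 < η_Carnot = 0.635).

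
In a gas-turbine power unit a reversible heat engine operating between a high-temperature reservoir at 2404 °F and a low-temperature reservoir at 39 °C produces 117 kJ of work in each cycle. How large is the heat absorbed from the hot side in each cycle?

T_H = 2404 °F → (2404 − 32) × 5/9 = 1317.78 °C = 1590.93 K.
T_C = 39 °C → 39 + 273.15 = 312.15 K.
Carnot efficiency: η = 1 − T_C/T_H = 1 − 312.15/1590.93 = 0.8038.
Q_H = W/η = 117/0.8038 = 145.6 kJ.

Q_H ≈ 145.6 kJ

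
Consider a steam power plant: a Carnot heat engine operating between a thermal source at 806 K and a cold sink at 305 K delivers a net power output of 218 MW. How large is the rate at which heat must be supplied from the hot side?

Q̇_H ≈ 351 MW

The Carnot efficiency is η = 1 − T_C/T_H = 1 − 305.00/806.00 = 0.6216.
Q_H = W/η = 218/0.6216 = 351 MW.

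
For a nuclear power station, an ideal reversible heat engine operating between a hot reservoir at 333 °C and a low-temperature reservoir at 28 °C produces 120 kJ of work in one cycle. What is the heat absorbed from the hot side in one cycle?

T_H = 333 °C → 333 + 273.15 = 606.15 K.
T_C = 28 °C → 28 + 273.15 = 301.15 K.
η_rev = 1 − T_C/T_H = 1 − 301.15/606.15 = 0.5032.
Q_H = W/η = 120/0.5032 = 238 kJ.

Q_H ≈ 238 kJ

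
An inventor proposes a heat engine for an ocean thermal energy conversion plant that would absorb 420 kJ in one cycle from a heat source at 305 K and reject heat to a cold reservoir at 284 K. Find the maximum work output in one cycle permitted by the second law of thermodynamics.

The second-law ceiling is the Carnot efficiency, η_max = 1 − T_C/T_H = 1 − 284.00/305.00 = 0.0689.
W_max = η_max · Q_H = 0.0689 × 420 = 28.92 kJ.

W_max ≈ 28.92 kJ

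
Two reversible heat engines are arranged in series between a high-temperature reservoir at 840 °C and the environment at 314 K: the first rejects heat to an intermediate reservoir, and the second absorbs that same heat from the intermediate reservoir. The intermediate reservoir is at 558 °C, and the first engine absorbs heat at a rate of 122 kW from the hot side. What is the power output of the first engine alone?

Ẇ₁ ≈ 30.91 kW

T_H = 840 °C → 840 + 273.15 = 1113.15 K.
T_m = 558 °C → 558 + 273.15 = 831.15 K.
First-stage efficiency η₁ = 1 − T_m/T_H = 1 − 831.15/1113.15 = 0.2533.
W₁ = η₁·Q_H = 0.2533 × 122 = 30.91 kW.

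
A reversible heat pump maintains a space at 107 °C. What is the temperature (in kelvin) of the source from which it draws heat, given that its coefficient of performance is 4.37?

T_C ≈ 293 K

T_H = 107 °C → 107 + 273.15 = 380.15 K.
COP_HP = T_H/(T_H − T_C) ⇒ T_C = T_H·(COP_HP − 1)/COP_HP = 380.15 × (4.37 − 1)/4.37 = 293 K.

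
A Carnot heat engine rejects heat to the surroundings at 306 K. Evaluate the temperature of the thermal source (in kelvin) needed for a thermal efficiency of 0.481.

From η = 1 − T_C/T_H, solving for T_H gives T_H = T_C/(1 − η) = 306.00/(1 − 0.481) = 590 K.

T_H ≈ 590 K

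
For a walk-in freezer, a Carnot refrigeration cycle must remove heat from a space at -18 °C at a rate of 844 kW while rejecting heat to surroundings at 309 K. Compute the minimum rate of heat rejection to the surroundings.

T_C = -18 °C → -18 + 273.15 = 255.15 K.
For a reversible cycle Q_H/Q_C = T_H/T_C, so Q_H = Q_C·T_H/T_C = 844 × 309.00/255.15 = 1020 kW.

Q̇_H ≈ 1020 kW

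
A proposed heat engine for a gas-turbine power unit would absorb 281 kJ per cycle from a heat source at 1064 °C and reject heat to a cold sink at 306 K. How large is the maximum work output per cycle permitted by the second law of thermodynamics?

W_max ≈ 217 kJ

T_H = 1064 °C → 1064 + 273.15 = 1337.15 K.
The second-law ceiling is the Carnot efficiency, η_max = 1 − T_C/T_H = 1 − 306.00/1337.15 = 0.7712.
W_max = η_max · Q_H = 0.7712 × 281 = 217 kJ.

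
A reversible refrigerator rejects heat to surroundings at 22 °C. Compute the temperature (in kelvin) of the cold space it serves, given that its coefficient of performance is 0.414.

T_C ≈ 86.4 K

T_H = 22 °C → 22 + 273.15 = 295.15 K.
COP_R = T_C/(T_H − T_C) ⇒ T_C = T_H·COP_R/(1 + COP_R) = 295.15 × 0.414/(1 + 0.414) = 86.4 K.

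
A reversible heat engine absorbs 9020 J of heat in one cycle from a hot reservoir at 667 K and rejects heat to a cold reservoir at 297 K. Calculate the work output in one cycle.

η_rev = 1 − T_C/T_H = 1 − 297.00/667.00 = 0.5547.
W = η·Q_H = 0.5547 × 9020 = 5004 J.

W ≈ 5004 J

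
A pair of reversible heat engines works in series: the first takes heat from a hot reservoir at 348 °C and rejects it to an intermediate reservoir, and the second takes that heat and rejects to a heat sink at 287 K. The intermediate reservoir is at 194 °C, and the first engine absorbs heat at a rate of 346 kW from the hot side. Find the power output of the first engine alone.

T_H = 348 °C → 348 + 273.15 = 621.15 K.
T_m = 194 °C → 194 + 273.15 = 467.15 K.
First-stage efficiency η₁ = 1 − T_m/T_H = 1 − 467.15/621.15 = 0.2479.
W₁ = η₁·Q_H = 0.2479 × 346 = 85.78 kW.

Ẇ₁ ≈ 85.78 kW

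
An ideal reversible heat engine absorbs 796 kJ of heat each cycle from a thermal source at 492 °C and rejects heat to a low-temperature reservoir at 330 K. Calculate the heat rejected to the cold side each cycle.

T_H = 492 °C → 492 + 273.15 = 765.15 K.
Carnot efficiency: η = 1 − T_C/T_H = 1 − 330.00/765.15 = 0.5687.
For a reversible cycle Q_C/Q_H = T_C/T_H, so Q_C = 796 × 330.00/765.15 = 343 kJ.

Q_C ≈ 343 kJ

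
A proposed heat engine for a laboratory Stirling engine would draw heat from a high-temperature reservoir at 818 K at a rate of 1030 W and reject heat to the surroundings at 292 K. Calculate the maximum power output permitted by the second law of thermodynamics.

The upper bound on efficiency is η_max = 1 − T_C/T_H = 1 − 292.00/818.00 = 0.6430.
W_max = η_max · Q_H = 0.6430 × 1030 = 662 W.

Ẇ_max ≈ 662 W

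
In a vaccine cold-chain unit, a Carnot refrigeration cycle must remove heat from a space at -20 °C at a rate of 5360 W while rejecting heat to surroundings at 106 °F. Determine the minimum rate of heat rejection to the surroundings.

T_H = 106 °F → (106 − 32) × 5/9 = 41.11 °C = 314.26 K.
T_C = -20 °C → -20 + 273.15 = 253.15 K.
For a reversible cycle Q_H/Q_C = T_H/T_C, so Q_H = Q_C·T_H/T_C = 5360 × 314.26/253.15 = 6654 W.

Q̇_H ≈ 6654 W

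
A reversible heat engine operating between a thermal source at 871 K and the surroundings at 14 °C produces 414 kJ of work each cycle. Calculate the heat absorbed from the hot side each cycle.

T_C = 14 °C → 14 + 273.15 = 287.15 K.
The Carnot efficiency is η = 1 − T_C/T_H = 1 − 287.15/871.00 = 0.6703.
Q_H = W/η = 414/0.6703 = 618 kJ.

Q_H ≈ 618 kJ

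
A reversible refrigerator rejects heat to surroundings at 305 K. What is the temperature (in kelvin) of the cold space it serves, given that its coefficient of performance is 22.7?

COP_R = T_C/(T_H − T_C) ⇒ T_C = T_H·COP_R/(1 + COP_R) = 305.00 × 22.7/(1 + 22.7) = 292 K.

T_C ≈ 292 K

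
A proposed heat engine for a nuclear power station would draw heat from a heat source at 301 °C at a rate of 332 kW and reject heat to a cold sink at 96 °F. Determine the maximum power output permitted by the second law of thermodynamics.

T_H = 301 °C → 301 + 273.15 = 574.15 K.
T_C = 96 °F → (96 − 32) × 5/9 = 35.56 °C = 308.71 K.
No engine can exceed the Carnot limit: η_max = 1 − T_C/T_H = 1 − 308.71/574.15 = 0.4623.
W_max = η_max · Q_H = 0.4623 × 332 = 153 kW.

Ẇ_max ≈ 153 kW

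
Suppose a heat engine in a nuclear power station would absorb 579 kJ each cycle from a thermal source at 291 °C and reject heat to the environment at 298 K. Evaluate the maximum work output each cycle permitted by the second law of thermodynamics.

T_H = 291 °C → 291 + 273.15 = 564.15 K.
No engine can exceed the Carnot limit: η_max = 1 − T_C/T_H = 1 − 298.00/564.15 = 0.4718.
W_max = η_max · Q_H = 0.4718 × 579 = 273.2 kJ.

W_max ≈ 273.2 kJ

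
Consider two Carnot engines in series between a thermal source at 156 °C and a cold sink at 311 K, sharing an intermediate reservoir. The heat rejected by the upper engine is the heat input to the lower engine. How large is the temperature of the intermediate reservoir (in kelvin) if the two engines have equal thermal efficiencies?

T_H = 156 °C → 156 + 273.15 = 429.15 K.
Equal efficiencies require 1 − T_m/T_H = 1 − T_C/T_m, i.e. T_m/T_H = T_C/T_m, so T_m = √(T_H·T_C) = √(429.15 × 311.00) = 365 K.

T_m ≈ 365 K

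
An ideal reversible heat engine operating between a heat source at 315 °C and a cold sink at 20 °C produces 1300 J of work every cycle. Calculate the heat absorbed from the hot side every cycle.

T_H = 315 °C → 315 + 273.15 = 588.15 K.
T_C = 20 °C → 20 + 273.15 = 293.15 K.
Since the cycle is reversible, η = 1 − T_C/T_H = 1 − 293.15/588.15 = 0.5016.
Q_H = W/η = 1300/0.5016 = 2590 J.

Q_H ≈ 2590 J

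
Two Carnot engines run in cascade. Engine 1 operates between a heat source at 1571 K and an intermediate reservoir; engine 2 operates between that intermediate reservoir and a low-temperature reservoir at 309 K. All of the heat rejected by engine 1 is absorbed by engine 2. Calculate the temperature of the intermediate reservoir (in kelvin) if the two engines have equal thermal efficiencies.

T_m ≈ 696.7 K

Equal efficiencies require 1 − T_m/T_H = 1 − T_C/T_m, i.e. T_m/T_H = T_C/T_m, so T_m = √(T_H·T_C) = √(1571.00 × 309.00) = 696.7 K.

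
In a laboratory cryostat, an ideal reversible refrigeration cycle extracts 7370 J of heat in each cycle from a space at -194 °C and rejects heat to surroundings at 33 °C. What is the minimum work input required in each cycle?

W_in ≈ 21100 J

T_H = 33 °C → 33 + 273.15 = 306.15 K.
T_C = -194 °C → -194 + 273.15 = 79.15 K.
Carnot COP: COP_R = T_C/(T_H − T_C) = 79.15/227.00 = 0.3487.
W = Q_C/COP_R = 7370/0.3487 = 21100 J.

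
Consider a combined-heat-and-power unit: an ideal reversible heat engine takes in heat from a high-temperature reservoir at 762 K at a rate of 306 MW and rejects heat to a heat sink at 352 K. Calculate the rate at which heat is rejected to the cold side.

Q̇_C ≈ 141.4 MW

Since the cycle is reversible, η = 1 − T_C/T_H = 1 − 352.00/762.00 = 0.5381.
For a reversible cycle Q_C/Q_H = T_C/T_H, so Q_C = 306 × 352.00/762.00 = 141.4 MW.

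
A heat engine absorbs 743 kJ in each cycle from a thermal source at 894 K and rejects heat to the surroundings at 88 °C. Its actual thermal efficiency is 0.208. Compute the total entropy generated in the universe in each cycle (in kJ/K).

T_C = 88 °C → 88 + 273.15 = 361.15 K.
W = η·Q_H = 0.208 × 743 = 154.5 kJ, so Q_C = Q_H − W = 588.5 kJ.
Reservoir entropy changes: ΔS_H = −Q_H/T_H = −743/894.00 = -0.8311 kJ/K and ΔS_C = +Q_C/T_C = 588.5/361.15 = 1.629 kJ/K.
ΔS_univ = −Q_H/T_H + Q_C/T_C = 0.7983 kJ/K (> 0, since η = 0.208 < η_Carnot = 0.596).

ΔS_univ ≈ 0.7983 kJ/K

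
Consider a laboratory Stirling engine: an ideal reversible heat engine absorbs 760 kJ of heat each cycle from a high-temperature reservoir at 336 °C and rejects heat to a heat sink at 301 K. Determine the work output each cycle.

W ≈ 384 kJ

T_H = 336 °C → 336 + 273.15 = 609.15 K.
The Carnot efficiency is η = 1 − T_C/T_H = 1 − 301.00/609.15 = 0.5059.
W = η·Q_H = 0.5059 × 760 = 384 kJ.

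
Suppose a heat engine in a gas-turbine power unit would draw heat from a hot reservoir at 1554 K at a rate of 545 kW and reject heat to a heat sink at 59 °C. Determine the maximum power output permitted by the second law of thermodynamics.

T_C = 59 °C → 59 + 273.15 = 332.15 K.
The upper bound on efficiency is η_max = 1 − T_C/T_H = 1 − 332.15/1554.00 = 0.7863.
W_max = η_max · Q_H = 0.7863 × 545 = 429 kW.

Ẇ_max ≈ 429 kW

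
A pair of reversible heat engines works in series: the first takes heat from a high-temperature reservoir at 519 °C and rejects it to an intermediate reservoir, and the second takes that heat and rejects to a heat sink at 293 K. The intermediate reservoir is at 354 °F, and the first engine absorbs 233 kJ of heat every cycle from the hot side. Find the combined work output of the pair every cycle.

W_total ≈ 146.8 kJ

T_H = 519 °C → 519 + 273.15 = 792.15 K.
Two reversible stages in series are equivalent to a single Carnot engine between T_H and T_C, so η_total = 1 − T_C/T_H = 1 − 293.00/792.15 = 0.6301.
W_total = η_total · Q_H = 0.6301 × 233 = 146.8 kJ.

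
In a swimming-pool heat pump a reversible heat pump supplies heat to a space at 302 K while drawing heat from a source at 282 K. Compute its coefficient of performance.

The Carnot heat-pump COP is COP_HP = T_H/(T_H − T_C) = 302.00/(302.00 − 282.00) = 15.1.

COP_HP ≈ 15.1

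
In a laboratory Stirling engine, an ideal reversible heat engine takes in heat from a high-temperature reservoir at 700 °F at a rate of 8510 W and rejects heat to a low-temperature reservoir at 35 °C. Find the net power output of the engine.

Ẇ ≈ 4440 W

T_H = 700 °F → (700 − 32) × 5/9 = 371.11 °C = 644.26 K.
T_C = 35 °C → 35 + 273.15 = 308.15 K.
Carnot efficiency: η = 1 − T_C/T_H = 1 − 308.15/644.26 = 0.5217.
W = η·Q_H = 0.5217 × 8510 = 4440 W.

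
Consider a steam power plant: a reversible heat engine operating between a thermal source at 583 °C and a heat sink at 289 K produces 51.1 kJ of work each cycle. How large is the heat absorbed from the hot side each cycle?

Q_H ≈ 77.14 kJ

T_H = 583 °C → 583 + 273.15 = 856.15 K.
The Carnot efficiency is η = 1 − T_C/T_H = 1 − 289.00/856.15 = 0.6624.
Q_H = W/η = 51.1/0.6624 = 77.14 kJ.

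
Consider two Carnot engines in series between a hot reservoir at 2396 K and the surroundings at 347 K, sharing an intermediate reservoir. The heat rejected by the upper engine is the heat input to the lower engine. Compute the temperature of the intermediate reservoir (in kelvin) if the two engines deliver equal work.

T_m ≈ 1370 K

For reversible stages Q_m = Q_H·(T_m/T_H). Setting W₁ = Q_H(1 − T_m/T_H) equal to W₂ = Q_m(1 − T_C/T_m) = Q_H·(T_m − T_C)/T_H gives T_H − T_m = T_m − T_C, so T_m = (T_H + T_C)/2 = (2396.00 + 347.00)/2 = 1370 K.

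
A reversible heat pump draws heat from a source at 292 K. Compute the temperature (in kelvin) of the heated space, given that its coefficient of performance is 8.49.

COP_HP = T_H/(T_H − T_C) ⇒ T_H = T_C·COP_HP/(COP_HP − 1) = 292.00 × 8.49/(8.49 − 1) = 331 K.

T_H ≈ 331 K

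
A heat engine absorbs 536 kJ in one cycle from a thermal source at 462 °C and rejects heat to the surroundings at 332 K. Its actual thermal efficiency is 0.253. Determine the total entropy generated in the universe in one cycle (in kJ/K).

T_H = 462 °C → 462 + 273.15 = 735.15 K.
W = η·Q_H = 0.253 × 536 = 135.6 kJ, so Q_C = Q_H − W = 400.4 kJ.
Entropy balance on the reservoirs: −Q_H/T_H = -0.7291 kJ/K, +Q_C/T_C = 1.206 kJ/K.
ΔS_univ = −Q_H/T_H + Q_C/T_C = 0.4769 kJ/K (> 0, since η = 0.253 < η_Carnot = 0.548).

ΔS_univ ≈ 0.4769 kJ/K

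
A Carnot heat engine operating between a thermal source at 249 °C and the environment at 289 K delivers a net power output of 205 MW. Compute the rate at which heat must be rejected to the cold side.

Q̇_C ≈ 254 MW

T_H = 249 °C → 249 + 273.15 = 522.15 K.
Since the cycle is reversible, η = 1 − T_C/T_H = 1 − 289.00/522.15 = 0.4465.
Since Q_C/Q_H = T_C/T_H and Q_H = W/η, Q_C = W·T_C/(T_H − T_C) = 205 × 289.00/233.15 = 254 MW.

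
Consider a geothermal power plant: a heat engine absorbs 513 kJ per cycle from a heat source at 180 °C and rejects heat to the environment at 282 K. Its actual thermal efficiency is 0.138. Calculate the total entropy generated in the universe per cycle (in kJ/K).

ΔS_univ ≈ 0.436 kJ/K

T_H = 180 °C → 180 + 273.15 = 453.15 K.
W = η·Q_H = 0.138 × 513 = 70.79 kJ, so Q_C = Q_H − W = 442.2 kJ.
The hot reservoir loses entropy Q_H/T_H = 513/453.15 = 1.132 kJ/K; the cold reservoir gains Q_C/T_C = 442.2/282.00 = 1.568 kJ/K.
ΔS_univ = −Q_H/T_H + Q_C/T_C = 0.436 kJ/K (> 0, since η = 0.138 < η_Carnot = 0.378).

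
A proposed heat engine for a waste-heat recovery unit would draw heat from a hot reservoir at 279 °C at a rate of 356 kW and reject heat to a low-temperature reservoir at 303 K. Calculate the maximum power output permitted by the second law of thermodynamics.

Ẇ_max ≈ 161 kW

T_H = 279 °C → 279 + 273.15 = 552.15 K.
No engine can exceed the Carnot limit: η_max = 1 − T_C/T_H = 1 − 303.00/552.15 = 0.4512.
W_max = η_max · Q_H = 0.4512 × 356 = 161 kW.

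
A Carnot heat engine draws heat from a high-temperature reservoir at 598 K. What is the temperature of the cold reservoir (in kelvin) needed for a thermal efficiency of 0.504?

T_C ≈ 297 K

From η = 1 − T_C/T_H, T_C = T_H·(1 − η) = 598.00 × (1 − 0.504) = 297 K.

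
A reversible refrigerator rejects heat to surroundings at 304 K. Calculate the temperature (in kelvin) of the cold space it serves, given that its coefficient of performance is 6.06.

T_C ≈ 261 K

COP_R = T_C/(T_H − T_C) ⇒ T_C = T_H·COP_R/(1 + COP_R) = 304.00 × 6.06/(1 + 6.06) = 261 K.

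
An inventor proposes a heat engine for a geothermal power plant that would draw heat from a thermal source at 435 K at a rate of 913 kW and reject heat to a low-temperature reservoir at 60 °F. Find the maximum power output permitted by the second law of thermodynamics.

T_C = 60 °F → (60 − 32) × 5/9 = 15.56 °C = 288.71 K.
The second-law ceiling is the Carnot efficiency, η_max = 1 − T_C/T_H = 1 − 288.71/435.00 = 0.3363.
W_max = η_max · Q_H = 0.3363 × 913 = 307.1 kW.

Ẇ_max ≈ 307.1 kW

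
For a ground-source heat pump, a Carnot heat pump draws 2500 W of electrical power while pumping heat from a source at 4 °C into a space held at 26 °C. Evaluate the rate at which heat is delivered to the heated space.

Q̇_H ≈ 34000 W

T_H = 26 °C → 26 + 273.15 = 299.15 K.
T_C = 4 °C → 4 + 273.15 = 277.15 K.
Reversible heating COP: COP_HP = T_H/(T_H − T_C) = 299.15/22.00 = 13.5977.
Q_H = COP_HP · W = 13.5977 × 2500 = 34000 W.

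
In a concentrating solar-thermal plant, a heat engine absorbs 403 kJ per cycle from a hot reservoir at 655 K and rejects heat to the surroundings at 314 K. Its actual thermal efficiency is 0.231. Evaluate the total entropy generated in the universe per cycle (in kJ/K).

W = η·Q_H = 0.231 × 403 = 93.09 kJ, so Q_C = Q_H − W = 309.9 kJ.
Reservoir entropy changes: ΔS_H = −Q_H/T_H = −403/655.00 = -0.6153 kJ/K and ΔS_C = +Q_C/T_C = 309.9/314.00 = 0.9870 kJ/K.
ΔS_univ = −Q_H/T_H + Q_C/T_C = 0.372 kJ/K (> 0, since η = 0.231 < η_Carnot = 0.521).

ΔS_univ ≈ 0.372 kJ/K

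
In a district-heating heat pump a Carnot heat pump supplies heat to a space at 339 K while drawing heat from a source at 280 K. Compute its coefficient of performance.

COP_HP ≈ 5.746

COP_HP = T_H/(T_H − T_C) = 339.00/(339.00 − 280.00) = 5.746.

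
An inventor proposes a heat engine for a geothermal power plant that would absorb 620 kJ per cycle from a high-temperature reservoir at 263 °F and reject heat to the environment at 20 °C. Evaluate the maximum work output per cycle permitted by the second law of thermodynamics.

T_H = 263 °F → (263 − 32) × 5/9 = 128.33 °C = 401.48 K.
T_C = 20 °C → 20 + 273.15 = 293.15 K.
No engine can exceed the Carnot limit: η_max = 1 − T_C/T_H = 1 − 293.15/401.48 = 0.2698.
W_max = η_max · Q_H = 0.2698 × 620 = 167.3 kJ.

W_max ≈ 167.3 kJ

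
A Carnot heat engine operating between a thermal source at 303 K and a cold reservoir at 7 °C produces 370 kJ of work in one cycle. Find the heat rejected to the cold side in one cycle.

T_C = 7 °C → 7 + 273.15 = 280.15 K.
The Carnot efficiency is η = 1 − T_C/T_H = 1 − 280.15/303.00 = 0.0754.
Since Q_C/Q_H = T_C/T_H and Q_H = W/η, Q_C = W·T_C/(T_H − T_C) = 370 × 280.15/22.85 = 4540 kJ.

Q_C ≈ 4540 kJ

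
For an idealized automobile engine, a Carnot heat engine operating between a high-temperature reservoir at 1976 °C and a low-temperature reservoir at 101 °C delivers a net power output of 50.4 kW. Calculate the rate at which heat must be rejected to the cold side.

T_H = 1976 °C → 1976 + 273.15 = 2249.15 K.
T_C = 101 °C → 101 + 273.15 = 374.15 K.
Carnot efficiency: η = 1 − T_C/T_H = 1 − 374.15/2249.15 = 0.8336.
Since Q_C/Q_H = T_C/T_H and Q_H = W/η, Q_C = W·T_C/(T_H − T_C) = 50.4 × 374.15/1875.00 = 10.1 kW.

Q̇_C ≈ 10.1 kW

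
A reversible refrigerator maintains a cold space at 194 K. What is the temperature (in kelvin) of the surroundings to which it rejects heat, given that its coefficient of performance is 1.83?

COP_R = T_C/(T_H − T_C) ⇒ T_H = T_C·(1 + 1/COP_R) = 194.00 × (1 + 1/1.83) = 300 K.

T_H ≈ 300 K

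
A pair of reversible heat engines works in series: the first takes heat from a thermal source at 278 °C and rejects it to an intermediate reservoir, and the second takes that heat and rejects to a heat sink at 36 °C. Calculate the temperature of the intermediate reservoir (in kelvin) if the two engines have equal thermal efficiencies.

T_H = 278 °C → 278 + 273.15 = 551.15 K.
T_C = 36 °C → 36 + 273.15 = 309.15 K.
Equal efficiencies require 1 − T_m/T_H = 1 − T_C/T_m, i.e. T_m/T_H = T_C/T_m, so T_m = √(T_H·T_C) = √(551.15 × 309.15) = 413 K.

T_m ≈ 413 K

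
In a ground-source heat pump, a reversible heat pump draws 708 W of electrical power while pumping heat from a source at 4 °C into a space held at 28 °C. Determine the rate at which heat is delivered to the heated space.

T_H = 28 °C → 28 + 273.15 = 301.15 K.
T_C = 4 °C → 4 + 273.15 = 277.15 K.
Reversible heating COP: COP_HP = T_H/(T_H − T_C) = 301.15/24.00 = 12.5479.
Q_H = COP_HP · W = 12.5479 × 708 = 8880 W.

Q̇_H ≈ 8880 W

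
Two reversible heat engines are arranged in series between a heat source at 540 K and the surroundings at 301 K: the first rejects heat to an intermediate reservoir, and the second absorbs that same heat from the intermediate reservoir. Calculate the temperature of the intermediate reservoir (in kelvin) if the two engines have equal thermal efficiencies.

T_m ≈ 403.2 K

Equal efficiencies require 1 − T_m/T_H = 1 − T_C/T_m, i.e. T_m/T_H = T_C/T_m, so T_m = √(T_H·T_C) = √(540.00 × 301.00) = 403.2 K.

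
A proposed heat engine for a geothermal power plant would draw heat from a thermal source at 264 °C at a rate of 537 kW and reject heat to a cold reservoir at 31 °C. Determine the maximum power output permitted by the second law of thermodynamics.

T_H = 264 °C → 264 + 273.15 = 537.15 K.
T_C = 31 °C → 31 + 273.15 = 304.15 K.
The upper bound on efficiency is η_max = 1 − T_C/T_H = 1 − 304.15/537.15 = 0.4338.
W_max = η_max · Q_H = 0.4338 × 537 = 232.9 kW.

Ẇ_max ≈ 232.9 kW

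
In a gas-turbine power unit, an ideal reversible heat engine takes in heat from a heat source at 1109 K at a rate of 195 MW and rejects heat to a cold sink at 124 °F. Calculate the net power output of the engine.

Ẇ ≈ 138.0 MW

T_C = 124 °F → (124 − 32) × 5/9 = 51.11 °C = 324.26 K.
Carnot efficiency: η = 1 − T_C/T_H = 1 − 324.26/1109.00 = 0.7076.
W = η·Q_H = 0.7076 × 195 = 138.0 MW.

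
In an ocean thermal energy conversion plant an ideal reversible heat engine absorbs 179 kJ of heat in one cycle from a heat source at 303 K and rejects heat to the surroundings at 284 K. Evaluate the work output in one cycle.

W ≈ 11.2 kJ

For a reversible engine, η = 1 − T_C/T_H = 1 − 284.00/303.00 = 0.0627.
W = η·Q_H = 0.0627 × 179 = 11.2 kJ.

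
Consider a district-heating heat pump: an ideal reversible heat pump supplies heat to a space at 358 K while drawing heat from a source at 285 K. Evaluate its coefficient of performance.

Reversible heating COP: COP_HP = T_H/(T_H − T_C) = 358.00/(358.00 − 285.00) = 4.90.

COP_HP ≈ 4.90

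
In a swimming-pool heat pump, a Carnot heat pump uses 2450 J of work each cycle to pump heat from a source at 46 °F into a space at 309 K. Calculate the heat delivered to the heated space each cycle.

Q_H ≈ 27000 J

T_C = 46 °F → (46 − 32) × 5/9 = 7.78 °C = 280.93 K.
For a reversible heat pump, COP_HP = T_H/(T_H − T_C) = 309.00/28.07 = 11.0073.
Q_H = COP_HP · W = 11.0073 × 2450 = 27000 J.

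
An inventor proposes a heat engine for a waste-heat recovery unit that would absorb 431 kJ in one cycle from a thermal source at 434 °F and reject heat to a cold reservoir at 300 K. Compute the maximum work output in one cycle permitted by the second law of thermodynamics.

T_H = 434 °F → (434 − 32) × 5/9 = 223.33 °C = 496.48 K.
The second-law ceiling is the Carnot efficiency, η_max = 1 − T_C/T_H = 1 − 300.00/496.48 = 0.3958.
W_max = η_max · Q_H = 0.3958 × 431 = 171 kJ.

W_max ≈ 171 kJ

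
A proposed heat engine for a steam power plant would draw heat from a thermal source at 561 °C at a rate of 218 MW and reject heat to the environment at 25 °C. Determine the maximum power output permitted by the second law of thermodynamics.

Ẇ_max ≈ 140 MW

T_H = 561 °C → 561 + 273.15 = 834.15 K.
T_C = 25 °C → 25 + 273.15 = 298.15 K.
The second-law ceiling is the Carnot efficiency, η_max = 1 − T_C/T_H = 1 − 298.15/834.15 = 0.6426.
W_max = η_max · Q_H = 0.6426 × 218 = 140 MW.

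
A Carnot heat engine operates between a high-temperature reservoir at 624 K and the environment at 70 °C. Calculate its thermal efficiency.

T_C = 70 °C → 70 + 273.15 = 343.15 K.
Carnot efficiency: η = 1 − T_C/T_H = 1 − 343.15/624.00 = 0.450.

η ≈ 0.450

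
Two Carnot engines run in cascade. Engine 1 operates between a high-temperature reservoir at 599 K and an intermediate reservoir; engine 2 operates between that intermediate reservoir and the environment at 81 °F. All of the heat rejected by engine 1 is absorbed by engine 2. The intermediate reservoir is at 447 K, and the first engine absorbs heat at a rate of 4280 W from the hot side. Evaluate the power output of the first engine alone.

T_C = 81 °F → (81 − 32) × 5/9 = 27.22 °C = 300.37 K.
First-stage efficiency η₁ = 1 − T_m/T_H = 1 − 447.00/599.00 = 0.2538.
W₁ = η₁·Q_H = 0.2538 × 4280 = 1090 W.

Ẇ₁ ≈ 1090 W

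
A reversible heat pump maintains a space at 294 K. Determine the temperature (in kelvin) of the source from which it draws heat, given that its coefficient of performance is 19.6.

COP_HP = T_H/(T_H − T_C) ⇒ T_C = T_H·(COP_HP − 1)/COP_HP = 294.00 × (19.6 − 1)/19.6 = 279.0 K.

T_C ≈ 279.0 K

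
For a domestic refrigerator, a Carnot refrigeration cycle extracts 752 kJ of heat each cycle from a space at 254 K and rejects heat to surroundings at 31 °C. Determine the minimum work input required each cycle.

T_H = 31 °C → 31 + 273.15 = 304.15 K.
Carnot COP: COP_R = T_C/(T_H − T_C) = 254.00/50.15 = 5.0648.
W = Q_C/COP_R = 752/5.0648 = 148 kJ.

W_in ≈ 148 kJ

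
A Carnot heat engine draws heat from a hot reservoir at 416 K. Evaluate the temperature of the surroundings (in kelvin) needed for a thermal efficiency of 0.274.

T_C ≈ 302.0 K

From η = 1 − T_C/T_H, T_C = T_H·(1 − η) = 416.00 × (1 − 0.274) = 302.0 K.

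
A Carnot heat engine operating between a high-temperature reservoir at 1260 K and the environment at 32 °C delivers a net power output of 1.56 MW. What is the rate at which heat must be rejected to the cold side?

T_C = 32 °C → 32 + 273.15 = 305.15 K.
Carnot efficiency: η = 1 − T_C/T_H = 1 − 305.15/1260.00 = 0.7578.
Since Q_C/Q_H = T_C/T_H and Q_H = W/η, Q_C = W·T_C/(T_H − T_C) = 1.56 × 305.15/954.85 = 0.499 MW.

Q̇_C ≈ 0.499 MW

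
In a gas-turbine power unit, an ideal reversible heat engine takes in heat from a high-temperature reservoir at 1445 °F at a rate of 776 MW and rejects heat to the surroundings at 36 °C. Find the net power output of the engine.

Ẇ ≈ 549.3 MW

T_H = 1445 °F → (1445 − 32) × 5/9 = 785.00 °C = 1058.15 K.
T_C = 36 °C → 36 + 273.15 = 309.15 K.
Carnot efficiency: η = 1 − T_C/T_H = 1 − 309.15/1058.15 = 0.7078.
W = η·Q_H = 0.7078 × 776 = 549.3 MW.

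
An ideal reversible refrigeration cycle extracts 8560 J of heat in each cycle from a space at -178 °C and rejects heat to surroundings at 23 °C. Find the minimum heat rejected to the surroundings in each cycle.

Q_H ≈ 26640 J

T_H = 23 °C → 23 + 273.15 = 296.15 K.
T_C = -178 °C → -178 + 273.15 = 95.15 K.
For a reversible cycle Q_H/Q_C = T_H/T_C, so Q_H = Q_C·T_H/T_C = 8560 × 296.15/95.15 = 26640 J.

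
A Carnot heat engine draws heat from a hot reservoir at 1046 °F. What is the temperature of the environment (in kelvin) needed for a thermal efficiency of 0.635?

T_H = 1046 °F → (1046 − 32) × 5/9 = 563.33 °C = 836.48 K.
From η = 1 − T_C/T_H, T_C = T_H·(1 − η) = 836.48 × (1 − 0.635) = 305.3 K.

T_C ≈ 305.3 K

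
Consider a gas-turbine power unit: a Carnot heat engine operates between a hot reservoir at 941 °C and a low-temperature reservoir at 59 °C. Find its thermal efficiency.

η ≈ 0.7264

T_H = 941 °C → 941 + 273.15 = 1214.15 K.
T_C = 59 °C → 59 + 273.15 = 332.15 K.
Carnot efficiency: η = 1 − T_C/T_H = 1 − 332.15/1214.15 = 0.7264.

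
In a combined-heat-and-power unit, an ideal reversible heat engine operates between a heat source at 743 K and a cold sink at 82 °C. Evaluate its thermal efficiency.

η ≈ 0.522

T_C = 82 °C → 82 + 273.15 = 355.15 K.
Since the cycle is reversible, η = 1 − T_C/T_H = 1 − 355.15/743.00 = 0.522.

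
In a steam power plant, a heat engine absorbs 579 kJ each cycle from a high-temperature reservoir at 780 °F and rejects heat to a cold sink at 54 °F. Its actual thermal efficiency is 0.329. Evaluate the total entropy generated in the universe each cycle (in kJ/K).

ΔS_univ ≈ 0.5207 kJ/K

T_H = 780 °F → (780 − 32) × 5/9 = 415.56 °C = 688.71 K.
T_C = 54 °F → (54 − 32) × 5/9 = 12.22 °C = 285.37 K.
W = η·Q_H = 0.329 × 579 = 190.5 kJ, so Q_C = Q_H − W = 388.5 kJ.
Entropy balance on the reservoirs: −Q_H/T_H = -0.8407 kJ/K, +Q_C/T_C = 1.361 kJ/K.
ΔS_univ = −Q_H/T_H + Q_C/T_C = 0.5207 kJ/K (> 0, since η = 0.329 < η_Carnot = 0.586).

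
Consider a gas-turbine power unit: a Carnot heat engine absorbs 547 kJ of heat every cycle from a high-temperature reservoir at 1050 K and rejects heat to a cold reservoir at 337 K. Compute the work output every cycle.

Since the cycle is reversible, η = 1 − T_C/T_H = 1 − 337.00/1050.00 = 0.6790.
W = η·Q_H = 0.6790 × 547 = 371 kJ.

W ≈ 371 kJ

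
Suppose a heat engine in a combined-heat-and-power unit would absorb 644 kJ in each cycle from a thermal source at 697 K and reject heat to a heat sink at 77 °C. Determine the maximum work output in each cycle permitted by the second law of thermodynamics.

W_max ≈ 320 kJ

T_C = 77 °C → 77 + 273.15 = 350.15 K.
The upper bound on efficiency is η_max = 1 − T_C/T_H = 1 − 350.15/697.00 = 0.4976.
W_max = η_max · Q_H = 0.4976 × 644 = 320 kJ.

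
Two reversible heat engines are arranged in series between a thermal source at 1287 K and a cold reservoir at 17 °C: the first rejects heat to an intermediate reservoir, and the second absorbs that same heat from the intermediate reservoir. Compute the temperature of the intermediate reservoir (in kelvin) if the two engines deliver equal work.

T_m ≈ 788.6 K

T_C = 17 °C → 17 + 273.15 = 290.15 K.
For reversible stages Q_m = Q_H·(T_m/T_H). Setting W₁ = Q_H(1 − T_m/T_H) equal to W₂ = Q_m(1 − T_C/T_m) = Q_H·(T_m − T_C)/T_H gives T_H − T_m = T_m − T_C, so T_m = (T_H + T_C)/2 = (1287.00 + 290.15)/2 = 788.6 K.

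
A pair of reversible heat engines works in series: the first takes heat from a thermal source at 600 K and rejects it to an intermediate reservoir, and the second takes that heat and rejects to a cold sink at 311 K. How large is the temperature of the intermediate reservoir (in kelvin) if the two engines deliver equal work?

For reversible stages Q_m = Q_H·(T_m/T_H). Setting W₁ = Q_H(1 − T_m/T_H) equal to W₂ = Q_m(1 − T_C/T_m) = Q_H·(T_m − T_C)/T_H gives T_H − T_m = T_m − T_C, so T_m = (T_H + T_C)/2 = (600.00 + 311.00)/2 = 456 K.

T_m ≈ 456 K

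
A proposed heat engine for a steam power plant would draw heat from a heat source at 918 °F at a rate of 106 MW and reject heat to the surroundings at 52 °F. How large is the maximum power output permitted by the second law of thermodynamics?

T_H = 918 °F → (918 − 32) × 5/9 = 492.22 °C = 765.37 K.
T_C = 52 °F → (52 − 32) × 5/9 = 11.11 °C = 284.26 K.
No engine can exceed the Carnot limit: η_max = 1 − T_C/T_H = 1 − 284.26/765.37 = 0.6286.
W_max = η_max · Q_H = 0.6286 × 106 = 66.63 MW.

Ẇ_max ≈ 66.63 MW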